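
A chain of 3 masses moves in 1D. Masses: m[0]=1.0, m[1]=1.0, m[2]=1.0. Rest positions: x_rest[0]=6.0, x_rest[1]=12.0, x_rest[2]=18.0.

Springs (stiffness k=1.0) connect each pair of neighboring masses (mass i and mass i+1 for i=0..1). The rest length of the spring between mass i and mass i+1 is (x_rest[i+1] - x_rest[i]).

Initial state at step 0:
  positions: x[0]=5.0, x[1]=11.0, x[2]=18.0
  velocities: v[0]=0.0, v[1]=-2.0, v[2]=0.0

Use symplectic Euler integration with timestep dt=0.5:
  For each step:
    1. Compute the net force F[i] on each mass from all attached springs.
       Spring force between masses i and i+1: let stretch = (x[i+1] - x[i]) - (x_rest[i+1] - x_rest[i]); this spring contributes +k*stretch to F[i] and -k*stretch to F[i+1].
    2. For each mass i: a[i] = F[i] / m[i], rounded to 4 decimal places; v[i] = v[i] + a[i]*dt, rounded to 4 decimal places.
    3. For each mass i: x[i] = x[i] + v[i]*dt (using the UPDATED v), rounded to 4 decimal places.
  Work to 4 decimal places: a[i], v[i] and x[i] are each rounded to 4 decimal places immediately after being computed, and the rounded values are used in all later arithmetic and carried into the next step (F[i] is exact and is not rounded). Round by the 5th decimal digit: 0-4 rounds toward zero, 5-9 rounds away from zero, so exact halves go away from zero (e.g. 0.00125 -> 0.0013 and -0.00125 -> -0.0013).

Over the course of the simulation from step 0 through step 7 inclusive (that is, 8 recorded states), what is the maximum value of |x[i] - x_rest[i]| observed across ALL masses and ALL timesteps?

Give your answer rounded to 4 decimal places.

Step 0: x=[5.0000 11.0000 18.0000] v=[0.0000 -2.0000 0.0000]
Step 1: x=[5.0000 10.2500 17.7500] v=[0.0000 -1.5000 -0.5000]
Step 2: x=[4.8125 10.0625 17.1250] v=[-0.3750 -0.3750 -1.2500]
Step 3: x=[4.4375 10.3282 16.2344] v=[-0.7500 0.5313 -1.7813]
Step 4: x=[4.0352 10.5978 15.3672] v=[-0.8047 0.5391 -1.7344]
Step 5: x=[3.7735 10.4191 14.8077] v=[-0.5234 -0.3575 -1.1191]
Step 6: x=[3.6732 9.6761 14.6510] v=[-0.2006 -1.4860 -0.3134]
Step 7: x=[3.5736 8.6761 14.7506] v=[-0.1992 -2.0000 0.1992]
Max displacement = 3.3490

Answer: 3.3490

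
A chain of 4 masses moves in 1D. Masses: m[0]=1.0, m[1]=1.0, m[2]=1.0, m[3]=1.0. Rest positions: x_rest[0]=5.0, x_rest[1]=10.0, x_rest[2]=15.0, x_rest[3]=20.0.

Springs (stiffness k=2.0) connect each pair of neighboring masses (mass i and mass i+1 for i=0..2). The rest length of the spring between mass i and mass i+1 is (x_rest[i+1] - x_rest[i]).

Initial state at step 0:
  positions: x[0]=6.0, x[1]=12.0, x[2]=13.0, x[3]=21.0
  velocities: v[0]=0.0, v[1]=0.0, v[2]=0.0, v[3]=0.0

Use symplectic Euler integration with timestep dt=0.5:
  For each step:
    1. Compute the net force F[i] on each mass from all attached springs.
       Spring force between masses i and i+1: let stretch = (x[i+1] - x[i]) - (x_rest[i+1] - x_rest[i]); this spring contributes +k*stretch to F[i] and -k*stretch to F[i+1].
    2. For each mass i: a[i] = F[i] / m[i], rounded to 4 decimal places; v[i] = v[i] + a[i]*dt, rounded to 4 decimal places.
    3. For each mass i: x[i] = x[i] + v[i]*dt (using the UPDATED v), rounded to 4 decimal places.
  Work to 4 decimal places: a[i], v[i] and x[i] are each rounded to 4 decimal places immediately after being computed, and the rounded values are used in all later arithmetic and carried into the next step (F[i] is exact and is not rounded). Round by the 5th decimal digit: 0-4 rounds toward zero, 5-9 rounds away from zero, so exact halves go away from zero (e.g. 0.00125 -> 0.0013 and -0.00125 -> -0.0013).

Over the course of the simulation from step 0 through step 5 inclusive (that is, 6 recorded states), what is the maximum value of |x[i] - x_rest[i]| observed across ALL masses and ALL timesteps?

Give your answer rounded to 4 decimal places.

Answer: 3.0000

Derivation:
Step 0: x=[6.0000 12.0000 13.0000 21.0000] v=[0.0000 0.0000 0.0000 0.0000]
Step 1: x=[6.5000 9.5000 16.5000 19.5000] v=[1.0000 -5.0000 7.0000 -3.0000]
Step 2: x=[6.0000 9.0000 18.0000 19.0000] v=[-1.0000 -1.0000 3.0000 -1.0000]
Step 3: x=[4.5000 11.5000 15.5000 20.5000] v=[-3.0000 5.0000 -5.0000 3.0000]
Step 4: x=[4.0000 12.5000 13.5000 22.0000] v=[-1.0000 2.0000 -4.0000 3.0000]
Step 5: x=[5.2500 9.7500 15.2500 21.7500] v=[2.5000 -5.5000 3.5000 -0.5000]
Max displacement = 3.0000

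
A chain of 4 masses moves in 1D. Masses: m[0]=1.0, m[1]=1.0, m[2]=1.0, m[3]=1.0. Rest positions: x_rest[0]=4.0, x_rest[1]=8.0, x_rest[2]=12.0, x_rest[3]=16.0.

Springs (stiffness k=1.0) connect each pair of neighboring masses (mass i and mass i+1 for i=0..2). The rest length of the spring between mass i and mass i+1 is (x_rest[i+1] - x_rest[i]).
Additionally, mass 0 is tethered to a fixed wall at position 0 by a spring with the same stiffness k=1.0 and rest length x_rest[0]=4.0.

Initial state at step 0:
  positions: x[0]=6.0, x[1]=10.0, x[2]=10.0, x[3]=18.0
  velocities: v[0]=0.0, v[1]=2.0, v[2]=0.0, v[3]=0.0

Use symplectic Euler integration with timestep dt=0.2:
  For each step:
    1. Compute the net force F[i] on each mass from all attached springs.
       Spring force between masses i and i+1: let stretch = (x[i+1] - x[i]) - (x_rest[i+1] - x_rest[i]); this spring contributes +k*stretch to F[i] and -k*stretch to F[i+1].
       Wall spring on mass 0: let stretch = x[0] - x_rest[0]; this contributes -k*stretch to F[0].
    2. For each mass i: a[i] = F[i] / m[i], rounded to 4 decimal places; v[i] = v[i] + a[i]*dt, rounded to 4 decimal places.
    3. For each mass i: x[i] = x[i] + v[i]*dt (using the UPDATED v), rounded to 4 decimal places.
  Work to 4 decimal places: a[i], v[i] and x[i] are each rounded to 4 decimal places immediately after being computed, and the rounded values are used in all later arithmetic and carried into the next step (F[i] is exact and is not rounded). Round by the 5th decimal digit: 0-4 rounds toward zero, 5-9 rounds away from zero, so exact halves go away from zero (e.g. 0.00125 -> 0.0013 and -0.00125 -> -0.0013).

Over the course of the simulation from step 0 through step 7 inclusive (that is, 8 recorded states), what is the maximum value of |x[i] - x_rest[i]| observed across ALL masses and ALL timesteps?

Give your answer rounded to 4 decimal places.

Step 0: x=[6.0000 10.0000 10.0000 18.0000] v=[0.0000 2.0000 0.0000 0.0000]
Step 1: x=[5.9200 10.2400 10.3200 17.8400] v=[-0.4000 1.2000 1.6000 -0.8000]
Step 2: x=[5.7760 10.3104 10.9376 17.5392] v=[-0.7200 0.3520 3.0880 -1.5040]
Step 3: x=[5.5823 10.2245 11.7942 17.1343] v=[-0.9683 -0.4294 4.2829 -2.0243]
Step 4: x=[5.3510 10.0157 12.8016 16.6758] v=[-1.1563 -1.0439 5.0370 -2.2923]
Step 5: x=[5.0923 9.7318 13.8525 16.2224] v=[-1.2936 -1.4197 5.2547 -2.2671]
Step 6: x=[4.8155 9.4271 14.8334 15.8342] v=[-1.3842 -1.5235 4.9045 -1.9411]
Step 7: x=[4.5305 9.1542 15.6381 15.5659] v=[-1.4250 -1.3646 4.0234 -1.3413]
Max displacement = 3.6381

Answer: 3.6381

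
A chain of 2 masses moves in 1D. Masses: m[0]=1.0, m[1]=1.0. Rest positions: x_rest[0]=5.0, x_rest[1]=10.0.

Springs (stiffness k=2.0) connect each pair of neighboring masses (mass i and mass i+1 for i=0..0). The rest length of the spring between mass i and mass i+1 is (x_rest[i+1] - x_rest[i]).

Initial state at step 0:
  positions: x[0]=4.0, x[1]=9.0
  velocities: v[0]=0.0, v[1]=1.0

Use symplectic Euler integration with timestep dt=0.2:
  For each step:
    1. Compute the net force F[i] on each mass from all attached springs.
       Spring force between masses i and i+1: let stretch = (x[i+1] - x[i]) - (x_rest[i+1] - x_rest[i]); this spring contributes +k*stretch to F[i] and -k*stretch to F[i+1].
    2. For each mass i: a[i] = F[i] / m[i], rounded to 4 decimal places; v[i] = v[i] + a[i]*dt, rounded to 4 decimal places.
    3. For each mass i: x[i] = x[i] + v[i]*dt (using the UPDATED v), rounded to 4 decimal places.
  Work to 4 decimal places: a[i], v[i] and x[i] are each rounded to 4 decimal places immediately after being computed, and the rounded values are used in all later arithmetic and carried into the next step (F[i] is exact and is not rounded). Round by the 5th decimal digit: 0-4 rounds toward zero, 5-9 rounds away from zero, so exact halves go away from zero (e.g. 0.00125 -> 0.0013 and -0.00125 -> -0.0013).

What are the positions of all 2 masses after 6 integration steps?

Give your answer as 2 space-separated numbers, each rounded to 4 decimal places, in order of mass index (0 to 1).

Answer: 4.4307 9.7693

Derivation:
Step 0: x=[4.0000 9.0000] v=[0.0000 1.0000]
Step 1: x=[4.0000 9.2000] v=[0.0000 1.0000]
Step 2: x=[4.0160 9.3840] v=[0.0800 0.9200]
Step 3: x=[4.0614 9.5386] v=[0.2272 0.7728]
Step 4: x=[4.1450 9.6550] v=[0.4181 0.5819]
Step 5: x=[4.2694 9.7306] v=[0.6221 0.3779]
Step 6: x=[4.4307 9.7693] v=[0.8066 0.1934]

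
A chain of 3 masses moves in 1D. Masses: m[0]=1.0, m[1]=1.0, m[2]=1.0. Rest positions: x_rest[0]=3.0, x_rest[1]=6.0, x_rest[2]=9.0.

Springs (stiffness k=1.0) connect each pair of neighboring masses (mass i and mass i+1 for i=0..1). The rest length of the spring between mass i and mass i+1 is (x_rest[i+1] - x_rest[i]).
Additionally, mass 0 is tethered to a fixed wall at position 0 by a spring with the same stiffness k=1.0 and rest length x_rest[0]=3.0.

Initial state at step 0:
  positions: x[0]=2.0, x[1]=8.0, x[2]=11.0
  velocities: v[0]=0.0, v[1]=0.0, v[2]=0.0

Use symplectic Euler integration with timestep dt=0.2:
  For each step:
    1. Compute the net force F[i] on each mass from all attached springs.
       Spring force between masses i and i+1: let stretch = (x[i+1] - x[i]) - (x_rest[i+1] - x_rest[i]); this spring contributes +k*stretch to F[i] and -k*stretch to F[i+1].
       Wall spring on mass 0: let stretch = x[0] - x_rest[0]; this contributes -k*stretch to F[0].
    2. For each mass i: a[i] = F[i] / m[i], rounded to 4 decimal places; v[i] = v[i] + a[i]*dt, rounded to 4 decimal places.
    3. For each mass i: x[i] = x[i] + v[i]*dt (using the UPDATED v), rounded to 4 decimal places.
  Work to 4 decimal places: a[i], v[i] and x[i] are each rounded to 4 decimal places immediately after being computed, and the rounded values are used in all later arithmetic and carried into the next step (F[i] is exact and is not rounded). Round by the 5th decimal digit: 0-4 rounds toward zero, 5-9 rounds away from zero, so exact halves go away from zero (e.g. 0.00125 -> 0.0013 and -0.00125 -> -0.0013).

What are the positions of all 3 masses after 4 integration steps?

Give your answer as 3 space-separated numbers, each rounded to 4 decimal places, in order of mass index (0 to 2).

Answer: 3.3500 7.0250 10.9337

Derivation:
Step 0: x=[2.0000 8.0000 11.0000] v=[0.0000 0.0000 0.0000]
Step 1: x=[2.1600 7.8800 11.0000] v=[0.8000 -0.6000 0.0000]
Step 2: x=[2.4624 7.6560 10.9952] v=[1.5120 -1.1200 -0.0240]
Step 3: x=[2.8740 7.3578 10.9768] v=[2.0582 -1.4909 -0.0918]
Step 4: x=[3.3500 7.0250 10.9337] v=[2.3802 -1.6639 -0.2156]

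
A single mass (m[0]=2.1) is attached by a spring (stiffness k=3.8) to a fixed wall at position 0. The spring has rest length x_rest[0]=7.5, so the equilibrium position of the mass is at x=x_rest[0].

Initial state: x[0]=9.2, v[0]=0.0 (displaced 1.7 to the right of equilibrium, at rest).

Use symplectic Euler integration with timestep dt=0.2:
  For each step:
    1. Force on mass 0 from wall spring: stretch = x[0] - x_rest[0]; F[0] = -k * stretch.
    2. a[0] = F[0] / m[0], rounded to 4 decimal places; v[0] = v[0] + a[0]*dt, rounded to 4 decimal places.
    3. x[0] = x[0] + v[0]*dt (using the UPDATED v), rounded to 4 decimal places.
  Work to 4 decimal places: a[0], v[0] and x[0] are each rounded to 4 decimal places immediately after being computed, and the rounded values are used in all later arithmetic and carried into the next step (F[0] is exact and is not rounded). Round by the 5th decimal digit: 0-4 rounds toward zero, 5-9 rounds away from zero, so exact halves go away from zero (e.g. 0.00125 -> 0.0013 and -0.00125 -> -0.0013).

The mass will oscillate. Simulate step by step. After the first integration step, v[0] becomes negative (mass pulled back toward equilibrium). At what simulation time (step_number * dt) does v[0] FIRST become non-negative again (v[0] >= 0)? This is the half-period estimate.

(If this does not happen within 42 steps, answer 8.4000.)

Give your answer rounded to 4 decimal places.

Answer: 2.4000

Derivation:
Step 0: x=[9.2000] v=[0.0000]
Step 1: x=[9.0770] v=[-0.6152]
Step 2: x=[8.8398] v=[-1.1859]
Step 3: x=[8.5056] v=[-1.6708]
Step 4: x=[8.0987] v=[-2.0347]
Step 5: x=[7.6484] v=[-2.2514]
Step 6: x=[7.1874] v=[-2.3051]
Step 7: x=[6.7490] v=[-2.1920]
Step 8: x=[6.3650] v=[-1.9202]
Step 9: x=[6.0631] v=[-1.5094]
Step 10: x=[5.8652] v=[-0.9894]
Step 11: x=[5.7856] v=[-0.3978]
Step 12: x=[5.8301] v=[0.2226]
First v>=0 after going negative at step 12, time=2.4000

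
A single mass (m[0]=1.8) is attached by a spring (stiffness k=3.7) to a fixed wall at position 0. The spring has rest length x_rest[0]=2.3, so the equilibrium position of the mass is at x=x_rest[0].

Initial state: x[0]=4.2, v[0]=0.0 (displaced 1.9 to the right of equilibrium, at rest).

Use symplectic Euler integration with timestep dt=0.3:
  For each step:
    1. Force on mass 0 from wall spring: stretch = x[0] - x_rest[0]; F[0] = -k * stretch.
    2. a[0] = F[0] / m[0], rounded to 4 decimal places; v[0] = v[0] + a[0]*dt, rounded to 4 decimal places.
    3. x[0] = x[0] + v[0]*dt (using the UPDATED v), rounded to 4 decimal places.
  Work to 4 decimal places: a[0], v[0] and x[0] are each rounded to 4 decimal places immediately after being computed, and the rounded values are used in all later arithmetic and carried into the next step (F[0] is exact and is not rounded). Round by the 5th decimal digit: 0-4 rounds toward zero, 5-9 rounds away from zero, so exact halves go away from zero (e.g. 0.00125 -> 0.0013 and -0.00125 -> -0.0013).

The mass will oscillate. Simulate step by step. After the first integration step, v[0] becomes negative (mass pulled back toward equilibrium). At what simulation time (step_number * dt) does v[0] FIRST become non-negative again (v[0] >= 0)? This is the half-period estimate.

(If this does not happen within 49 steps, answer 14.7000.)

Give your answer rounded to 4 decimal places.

Answer: 2.4000

Derivation:
Step 0: x=[4.2000] v=[0.0000]
Step 1: x=[3.8485] v=[-1.1717]
Step 2: x=[3.2105] v=[-2.1266]
Step 3: x=[2.4041] v=[-2.6881]
Step 4: x=[1.5784] v=[-2.7523]
Step 5: x=[0.8862] v=[-2.3073]
Step 6: x=[0.4556] v=[-1.4355]
Step 7: x=[0.3662] v=[-0.2981]
Step 8: x=[0.6345] v=[0.8944]
First v>=0 after going negative at step 8, time=2.4000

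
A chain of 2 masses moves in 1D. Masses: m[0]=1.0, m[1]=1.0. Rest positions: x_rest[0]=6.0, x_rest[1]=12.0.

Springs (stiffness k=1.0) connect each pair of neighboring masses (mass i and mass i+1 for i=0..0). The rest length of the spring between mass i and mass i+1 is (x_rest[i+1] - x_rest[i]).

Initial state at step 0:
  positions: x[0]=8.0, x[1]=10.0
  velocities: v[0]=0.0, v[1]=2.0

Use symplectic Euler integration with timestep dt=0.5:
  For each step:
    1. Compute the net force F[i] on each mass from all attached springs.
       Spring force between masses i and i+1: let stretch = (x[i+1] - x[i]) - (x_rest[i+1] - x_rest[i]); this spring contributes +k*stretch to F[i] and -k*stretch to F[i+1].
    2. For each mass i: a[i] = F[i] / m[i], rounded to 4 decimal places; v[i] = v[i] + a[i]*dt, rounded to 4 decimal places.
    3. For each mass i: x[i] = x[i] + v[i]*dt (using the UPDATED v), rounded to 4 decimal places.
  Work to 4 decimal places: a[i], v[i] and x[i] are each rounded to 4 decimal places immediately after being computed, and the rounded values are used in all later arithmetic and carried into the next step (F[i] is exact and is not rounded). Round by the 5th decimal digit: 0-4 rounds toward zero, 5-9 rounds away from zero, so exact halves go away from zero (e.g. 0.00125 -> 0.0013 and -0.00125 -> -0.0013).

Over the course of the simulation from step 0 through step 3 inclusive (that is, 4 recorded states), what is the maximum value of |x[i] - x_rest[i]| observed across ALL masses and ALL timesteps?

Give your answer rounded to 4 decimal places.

Step 0: x=[8.0000 10.0000] v=[0.0000 2.0000]
Step 1: x=[7.0000 12.0000] v=[-2.0000 4.0000]
Step 2: x=[5.7500 14.2500] v=[-2.5000 4.5000]
Step 3: x=[5.1250 15.8750] v=[-1.2500 3.2500]
Max displacement = 3.8750

Answer: 3.8750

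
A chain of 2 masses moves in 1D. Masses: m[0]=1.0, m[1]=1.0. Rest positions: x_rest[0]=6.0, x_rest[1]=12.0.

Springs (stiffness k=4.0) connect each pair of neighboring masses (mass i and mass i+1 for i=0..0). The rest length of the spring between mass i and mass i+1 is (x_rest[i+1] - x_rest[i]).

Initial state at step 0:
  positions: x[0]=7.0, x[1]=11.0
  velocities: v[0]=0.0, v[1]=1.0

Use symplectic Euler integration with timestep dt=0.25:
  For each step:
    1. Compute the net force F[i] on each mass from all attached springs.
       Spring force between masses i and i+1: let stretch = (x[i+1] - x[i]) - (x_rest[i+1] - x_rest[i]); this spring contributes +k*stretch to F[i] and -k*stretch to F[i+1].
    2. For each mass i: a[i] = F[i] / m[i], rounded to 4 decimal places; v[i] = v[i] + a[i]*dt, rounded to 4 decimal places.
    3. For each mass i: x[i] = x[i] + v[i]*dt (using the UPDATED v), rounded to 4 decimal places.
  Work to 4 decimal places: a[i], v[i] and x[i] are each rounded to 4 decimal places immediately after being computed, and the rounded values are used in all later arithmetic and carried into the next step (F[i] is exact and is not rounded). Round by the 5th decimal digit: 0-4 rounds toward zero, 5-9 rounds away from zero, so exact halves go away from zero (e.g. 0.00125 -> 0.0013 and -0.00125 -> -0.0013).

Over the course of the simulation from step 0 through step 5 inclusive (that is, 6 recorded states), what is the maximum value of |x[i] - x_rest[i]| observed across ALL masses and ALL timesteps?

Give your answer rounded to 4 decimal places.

Answer: 1.6094

Derivation:
Step 0: x=[7.0000 11.0000] v=[0.0000 1.0000]
Step 1: x=[6.5000 11.7500] v=[-2.0000 3.0000]
Step 2: x=[5.8125 12.6875] v=[-2.7500 3.7500]
Step 3: x=[5.3438 13.4063] v=[-1.8750 2.8750]
Step 4: x=[5.3907 13.6094] v=[0.1875 0.8125]
Step 5: x=[5.9923 13.2579] v=[2.4062 -1.4062]
Max displacement = 1.6094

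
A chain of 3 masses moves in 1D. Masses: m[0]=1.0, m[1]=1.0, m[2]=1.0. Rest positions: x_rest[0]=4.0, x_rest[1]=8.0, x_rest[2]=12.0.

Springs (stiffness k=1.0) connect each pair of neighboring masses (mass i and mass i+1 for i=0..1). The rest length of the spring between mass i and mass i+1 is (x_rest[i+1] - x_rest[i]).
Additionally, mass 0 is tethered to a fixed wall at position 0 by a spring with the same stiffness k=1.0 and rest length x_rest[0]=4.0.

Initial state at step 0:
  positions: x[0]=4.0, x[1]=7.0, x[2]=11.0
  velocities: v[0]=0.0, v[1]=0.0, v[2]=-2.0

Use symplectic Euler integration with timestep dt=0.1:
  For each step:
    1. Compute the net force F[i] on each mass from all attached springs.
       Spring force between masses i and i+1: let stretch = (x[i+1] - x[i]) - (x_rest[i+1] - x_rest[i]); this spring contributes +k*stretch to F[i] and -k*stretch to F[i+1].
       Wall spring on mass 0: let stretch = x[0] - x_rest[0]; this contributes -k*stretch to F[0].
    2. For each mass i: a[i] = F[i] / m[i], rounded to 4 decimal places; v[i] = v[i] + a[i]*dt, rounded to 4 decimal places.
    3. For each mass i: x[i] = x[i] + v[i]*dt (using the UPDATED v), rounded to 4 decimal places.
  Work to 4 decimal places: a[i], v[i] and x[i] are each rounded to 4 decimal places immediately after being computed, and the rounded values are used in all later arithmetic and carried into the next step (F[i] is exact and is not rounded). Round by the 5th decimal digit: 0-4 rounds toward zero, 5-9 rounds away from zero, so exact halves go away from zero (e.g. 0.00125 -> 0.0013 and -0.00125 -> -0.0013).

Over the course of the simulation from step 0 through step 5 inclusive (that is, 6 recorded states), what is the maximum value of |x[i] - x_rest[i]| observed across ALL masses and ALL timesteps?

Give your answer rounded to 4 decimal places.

Answer: 1.9574

Derivation:
Step 0: x=[4.0000 7.0000 11.0000] v=[0.0000 0.0000 -2.0000]
Step 1: x=[3.9900 7.0100 10.8000] v=[-0.1000 0.1000 -2.0000]
Step 2: x=[3.9703 7.0277 10.6021] v=[-0.1970 0.1770 -1.9790]
Step 3: x=[3.9415 7.0506 10.4085] v=[-0.2883 0.2287 -1.9364]
Step 4: x=[3.9044 7.0760 10.2213] v=[-0.3715 0.2536 -1.8722]
Step 5: x=[3.8599 7.1011 10.0426] v=[-0.4448 0.2510 -1.7867]
Max displacement = 1.9574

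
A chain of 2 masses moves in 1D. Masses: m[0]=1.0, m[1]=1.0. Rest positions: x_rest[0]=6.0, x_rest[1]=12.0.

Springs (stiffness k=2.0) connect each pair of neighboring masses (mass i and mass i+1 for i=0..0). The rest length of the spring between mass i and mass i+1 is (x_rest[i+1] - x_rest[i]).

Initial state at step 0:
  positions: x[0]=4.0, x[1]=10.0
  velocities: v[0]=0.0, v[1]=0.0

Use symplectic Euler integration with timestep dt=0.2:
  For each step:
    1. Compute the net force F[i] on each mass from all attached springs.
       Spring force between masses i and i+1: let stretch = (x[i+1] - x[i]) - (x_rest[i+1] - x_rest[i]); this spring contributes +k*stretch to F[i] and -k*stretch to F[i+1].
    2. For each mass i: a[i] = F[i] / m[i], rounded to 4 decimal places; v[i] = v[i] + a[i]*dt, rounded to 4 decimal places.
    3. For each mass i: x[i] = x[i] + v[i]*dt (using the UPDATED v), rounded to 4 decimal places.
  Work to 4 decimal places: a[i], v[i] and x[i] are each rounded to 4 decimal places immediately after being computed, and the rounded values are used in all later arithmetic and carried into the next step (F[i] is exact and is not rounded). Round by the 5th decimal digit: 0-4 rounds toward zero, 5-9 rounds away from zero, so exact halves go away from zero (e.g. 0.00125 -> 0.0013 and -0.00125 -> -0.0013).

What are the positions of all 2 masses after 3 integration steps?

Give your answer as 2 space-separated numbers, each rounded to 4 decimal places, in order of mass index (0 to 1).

Step 0: x=[4.0000 10.0000] v=[0.0000 0.0000]
Step 1: x=[4.0000 10.0000] v=[0.0000 0.0000]
Step 2: x=[4.0000 10.0000] v=[0.0000 0.0000]
Step 3: x=[4.0000 10.0000] v=[0.0000 0.0000]

Answer: 4.0000 10.0000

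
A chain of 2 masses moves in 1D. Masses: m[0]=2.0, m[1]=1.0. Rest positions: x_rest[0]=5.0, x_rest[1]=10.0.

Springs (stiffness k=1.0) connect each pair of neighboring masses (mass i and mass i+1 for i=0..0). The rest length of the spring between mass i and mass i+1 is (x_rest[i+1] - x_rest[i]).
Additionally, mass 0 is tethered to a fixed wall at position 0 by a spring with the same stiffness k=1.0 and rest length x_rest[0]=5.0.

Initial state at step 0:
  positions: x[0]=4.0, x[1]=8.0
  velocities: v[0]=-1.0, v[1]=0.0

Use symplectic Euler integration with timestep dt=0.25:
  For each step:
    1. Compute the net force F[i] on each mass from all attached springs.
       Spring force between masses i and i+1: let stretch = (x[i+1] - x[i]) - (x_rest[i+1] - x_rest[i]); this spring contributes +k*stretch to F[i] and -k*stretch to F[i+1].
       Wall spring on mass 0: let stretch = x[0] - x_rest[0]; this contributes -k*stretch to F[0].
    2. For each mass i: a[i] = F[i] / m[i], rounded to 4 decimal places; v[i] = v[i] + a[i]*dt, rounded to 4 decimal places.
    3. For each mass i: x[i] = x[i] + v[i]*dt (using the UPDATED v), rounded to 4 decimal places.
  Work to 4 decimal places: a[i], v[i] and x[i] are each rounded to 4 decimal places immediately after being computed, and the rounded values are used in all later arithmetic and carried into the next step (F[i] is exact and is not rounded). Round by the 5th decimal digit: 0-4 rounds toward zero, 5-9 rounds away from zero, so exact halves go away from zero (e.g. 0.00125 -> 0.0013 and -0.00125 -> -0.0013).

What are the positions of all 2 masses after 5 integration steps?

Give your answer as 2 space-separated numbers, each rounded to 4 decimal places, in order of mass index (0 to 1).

Answer: 3.0948 8.5376

Derivation:
Step 0: x=[4.0000 8.0000] v=[-1.0000 0.0000]
Step 1: x=[3.7500 8.0625] v=[-1.0000 0.2500]
Step 2: x=[3.5176 8.1680] v=[-0.9297 0.4219]
Step 3: x=[3.3206 8.2953] v=[-0.7881 0.5093]
Step 4: x=[3.1753 8.4242] v=[-0.5813 0.5156]
Step 5: x=[3.0948 8.5376] v=[-0.3221 0.4534]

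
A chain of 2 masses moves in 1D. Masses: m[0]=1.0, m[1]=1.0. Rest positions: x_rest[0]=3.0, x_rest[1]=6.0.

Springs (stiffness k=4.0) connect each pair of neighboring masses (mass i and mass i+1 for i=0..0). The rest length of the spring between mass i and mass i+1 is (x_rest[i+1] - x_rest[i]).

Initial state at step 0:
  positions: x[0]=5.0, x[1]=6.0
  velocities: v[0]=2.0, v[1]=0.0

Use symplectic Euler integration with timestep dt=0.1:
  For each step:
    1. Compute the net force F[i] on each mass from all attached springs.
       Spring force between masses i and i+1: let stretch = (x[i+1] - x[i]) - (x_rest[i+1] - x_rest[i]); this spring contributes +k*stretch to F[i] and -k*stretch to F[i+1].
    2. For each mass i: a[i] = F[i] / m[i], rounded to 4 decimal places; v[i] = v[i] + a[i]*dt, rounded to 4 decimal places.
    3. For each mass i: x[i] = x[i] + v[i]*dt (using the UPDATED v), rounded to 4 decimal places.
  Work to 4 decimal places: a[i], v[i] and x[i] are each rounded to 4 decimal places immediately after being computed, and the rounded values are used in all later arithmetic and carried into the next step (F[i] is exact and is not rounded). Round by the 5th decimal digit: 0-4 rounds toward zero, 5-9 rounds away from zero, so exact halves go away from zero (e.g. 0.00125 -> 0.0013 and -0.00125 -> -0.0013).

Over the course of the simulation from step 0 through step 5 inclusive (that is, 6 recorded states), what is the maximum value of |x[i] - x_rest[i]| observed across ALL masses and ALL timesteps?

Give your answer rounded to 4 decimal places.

Answer: 2.1584

Derivation:
Step 0: x=[5.0000 6.0000] v=[2.0000 0.0000]
Step 1: x=[5.1200 6.0800] v=[1.2000 0.8000]
Step 2: x=[5.1584 6.2416] v=[0.3840 1.6160]
Step 3: x=[5.1201 6.4799] v=[-0.3827 2.3827]
Step 4: x=[5.0162 6.7838] v=[-1.0388 3.0388]
Step 5: x=[4.8630 7.1370] v=[-1.5318 3.5318]
Max displacement = 2.1584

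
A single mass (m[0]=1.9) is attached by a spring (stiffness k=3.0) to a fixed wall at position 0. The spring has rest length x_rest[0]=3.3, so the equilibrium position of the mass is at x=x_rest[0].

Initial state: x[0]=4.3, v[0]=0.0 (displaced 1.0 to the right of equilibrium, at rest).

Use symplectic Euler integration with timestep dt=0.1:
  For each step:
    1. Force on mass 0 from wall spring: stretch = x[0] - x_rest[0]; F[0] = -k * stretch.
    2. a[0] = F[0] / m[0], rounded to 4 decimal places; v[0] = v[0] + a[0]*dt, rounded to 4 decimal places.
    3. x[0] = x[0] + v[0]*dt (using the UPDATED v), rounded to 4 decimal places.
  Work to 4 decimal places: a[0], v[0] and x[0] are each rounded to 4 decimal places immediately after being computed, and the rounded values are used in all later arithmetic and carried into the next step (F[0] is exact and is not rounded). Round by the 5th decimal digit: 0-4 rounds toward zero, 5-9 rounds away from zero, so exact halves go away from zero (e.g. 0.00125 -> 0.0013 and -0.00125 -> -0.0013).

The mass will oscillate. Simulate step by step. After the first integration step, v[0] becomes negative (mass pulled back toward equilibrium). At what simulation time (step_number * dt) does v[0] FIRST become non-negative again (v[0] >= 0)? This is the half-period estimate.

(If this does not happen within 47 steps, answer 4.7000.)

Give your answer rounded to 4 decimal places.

Step 0: x=[4.3000] v=[0.0000]
Step 1: x=[4.2842] v=[-0.1579]
Step 2: x=[4.2529] v=[-0.3133]
Step 3: x=[4.2065] v=[-0.4638]
Step 4: x=[4.1458] v=[-0.6069]
Step 5: x=[4.0718] v=[-0.7405]
Step 6: x=[3.9856] v=[-0.8624]
Step 7: x=[3.8885] v=[-0.9707]
Step 8: x=[3.7821] v=[-1.0636]
Step 9: x=[3.6681] v=[-1.1397]
Step 10: x=[3.5483] v=[-1.1978]
Step 11: x=[3.4246] v=[-1.2370]
Step 12: x=[3.2989] v=[-1.2567]
Step 13: x=[3.1733] v=[-1.2565]
Step 14: x=[3.0497] v=[-1.2365]
Step 15: x=[2.9300] v=[-1.1970]
Step 16: x=[2.8161] v=[-1.1386]
Step 17: x=[2.7099] v=[-1.0622]
Step 18: x=[2.6130] v=[-0.9690]
Step 19: x=[2.5270] v=[-0.8605]
Step 20: x=[2.4532] v=[-0.7385]
Step 21: x=[2.3927] v=[-0.6048]
Step 22: x=[2.3466] v=[-0.4615]
Step 23: x=[2.3155] v=[-0.3110]
Step 24: x=[2.2999] v=[-0.1556]
Step 25: x=[2.3001] v=[0.0023]
First v>=0 after going negative at step 25, time=2.5000

Answer: 2.5000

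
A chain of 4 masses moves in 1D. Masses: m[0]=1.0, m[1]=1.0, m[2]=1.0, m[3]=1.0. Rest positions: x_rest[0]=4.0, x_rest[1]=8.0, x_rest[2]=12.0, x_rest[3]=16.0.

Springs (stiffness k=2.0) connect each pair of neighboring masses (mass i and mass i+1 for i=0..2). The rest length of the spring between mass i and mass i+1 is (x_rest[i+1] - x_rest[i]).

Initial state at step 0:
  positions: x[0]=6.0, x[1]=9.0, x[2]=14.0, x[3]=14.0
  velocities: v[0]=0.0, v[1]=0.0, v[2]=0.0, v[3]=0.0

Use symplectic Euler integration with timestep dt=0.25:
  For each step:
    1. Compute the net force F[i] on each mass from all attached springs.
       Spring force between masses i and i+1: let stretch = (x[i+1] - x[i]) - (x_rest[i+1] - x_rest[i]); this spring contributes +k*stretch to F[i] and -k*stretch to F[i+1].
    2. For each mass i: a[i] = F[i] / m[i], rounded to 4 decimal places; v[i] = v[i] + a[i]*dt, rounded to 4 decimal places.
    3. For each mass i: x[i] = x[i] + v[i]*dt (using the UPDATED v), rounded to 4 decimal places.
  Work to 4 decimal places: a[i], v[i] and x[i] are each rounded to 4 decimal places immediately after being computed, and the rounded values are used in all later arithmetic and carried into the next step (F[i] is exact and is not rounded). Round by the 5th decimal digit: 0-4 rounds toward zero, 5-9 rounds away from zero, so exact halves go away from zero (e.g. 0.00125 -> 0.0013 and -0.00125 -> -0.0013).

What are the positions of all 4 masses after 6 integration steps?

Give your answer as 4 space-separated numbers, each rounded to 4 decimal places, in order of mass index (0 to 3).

Step 0: x=[6.0000 9.0000 14.0000 14.0000] v=[0.0000 0.0000 0.0000 0.0000]
Step 1: x=[5.8750 9.2500 13.3750 14.5000] v=[-0.5000 1.0000 -2.5000 2.0000]
Step 2: x=[5.6719 9.5938 12.3750 15.3594] v=[-0.8125 1.3750 -4.0000 3.4375]
Step 3: x=[5.4590 9.7950 11.4004 16.3457] v=[-0.8516 0.8047 -3.8984 3.9453]
Step 4: x=[5.2881 9.6549 10.8433 17.2139] v=[-0.6836 -0.5606 -2.2285 3.4727]
Step 5: x=[5.1631 9.1175 10.9340 17.7858] v=[-0.5002 -2.1498 0.3626 2.2874]
Step 6: x=[5.0324 8.3128 11.6541 18.0012] v=[-0.5230 -3.2188 2.8803 0.8615]

Answer: 5.0324 8.3128 11.6541 18.0012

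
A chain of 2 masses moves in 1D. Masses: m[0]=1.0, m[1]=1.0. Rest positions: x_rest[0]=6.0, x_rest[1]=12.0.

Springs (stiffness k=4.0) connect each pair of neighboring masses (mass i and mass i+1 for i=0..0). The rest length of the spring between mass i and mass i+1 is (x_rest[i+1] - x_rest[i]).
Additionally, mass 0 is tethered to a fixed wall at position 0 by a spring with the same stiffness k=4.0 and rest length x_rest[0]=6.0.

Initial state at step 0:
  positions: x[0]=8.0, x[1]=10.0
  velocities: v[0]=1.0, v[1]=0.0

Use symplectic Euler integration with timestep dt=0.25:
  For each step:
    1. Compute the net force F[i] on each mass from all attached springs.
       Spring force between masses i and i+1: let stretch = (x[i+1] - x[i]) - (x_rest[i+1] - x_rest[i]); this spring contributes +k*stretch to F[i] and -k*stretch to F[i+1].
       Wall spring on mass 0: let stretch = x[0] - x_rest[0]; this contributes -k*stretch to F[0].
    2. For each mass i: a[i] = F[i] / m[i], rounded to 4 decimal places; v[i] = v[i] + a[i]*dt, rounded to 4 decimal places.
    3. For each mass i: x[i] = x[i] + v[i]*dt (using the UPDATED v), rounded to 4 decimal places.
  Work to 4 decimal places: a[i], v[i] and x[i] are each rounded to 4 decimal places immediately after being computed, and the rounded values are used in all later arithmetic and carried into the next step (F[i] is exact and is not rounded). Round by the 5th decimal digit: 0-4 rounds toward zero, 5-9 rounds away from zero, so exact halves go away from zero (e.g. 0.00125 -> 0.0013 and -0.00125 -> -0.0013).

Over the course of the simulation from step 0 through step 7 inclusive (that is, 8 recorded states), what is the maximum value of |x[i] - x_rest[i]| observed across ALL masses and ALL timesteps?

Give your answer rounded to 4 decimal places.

Answer: 2.8758

Derivation:
Step 0: x=[8.0000 10.0000] v=[1.0000 0.0000]
Step 1: x=[6.7500 11.0000] v=[-5.0000 4.0000]
Step 2: x=[4.8750 12.4375] v=[-7.5000 5.7500]
Step 3: x=[3.6719 13.4844] v=[-4.8125 4.1875]
Step 4: x=[4.0039 13.5782] v=[1.3281 0.3750]
Step 5: x=[5.7285 12.7784] v=[6.8985 -3.1993]
Step 6: x=[7.7835 11.7161] v=[8.2199 -4.2492]
Step 7: x=[8.8758 11.1707] v=[4.3690 -2.1818]
Max displacement = 2.8758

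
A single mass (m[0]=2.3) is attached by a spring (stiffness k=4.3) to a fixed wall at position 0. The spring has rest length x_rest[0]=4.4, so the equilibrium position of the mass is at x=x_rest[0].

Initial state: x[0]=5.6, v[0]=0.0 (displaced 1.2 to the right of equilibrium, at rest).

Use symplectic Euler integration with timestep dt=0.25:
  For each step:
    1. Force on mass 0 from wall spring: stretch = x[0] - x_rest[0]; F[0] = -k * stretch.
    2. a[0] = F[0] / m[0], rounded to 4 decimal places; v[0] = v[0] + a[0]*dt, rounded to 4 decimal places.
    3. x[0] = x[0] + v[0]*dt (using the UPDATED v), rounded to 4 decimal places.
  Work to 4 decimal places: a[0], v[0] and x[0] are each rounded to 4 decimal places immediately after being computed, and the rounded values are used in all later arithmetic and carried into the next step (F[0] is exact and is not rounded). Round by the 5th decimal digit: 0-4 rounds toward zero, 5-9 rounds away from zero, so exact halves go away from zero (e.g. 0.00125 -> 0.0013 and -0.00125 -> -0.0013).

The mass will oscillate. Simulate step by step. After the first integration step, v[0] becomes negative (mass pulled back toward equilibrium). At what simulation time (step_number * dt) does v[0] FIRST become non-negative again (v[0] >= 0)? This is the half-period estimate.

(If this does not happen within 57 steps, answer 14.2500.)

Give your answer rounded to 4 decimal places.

Answer: 2.5000

Derivation:
Step 0: x=[5.6000] v=[0.0000]
Step 1: x=[5.4598] v=[-0.5609]
Step 2: x=[5.1957] v=[-1.0563]
Step 3: x=[4.8387] v=[-1.4282]
Step 4: x=[4.4304] v=[-1.6333]
Step 5: x=[4.0185] v=[-1.6475]
Step 6: x=[3.6512] v=[-1.4692]
Step 7: x=[3.3714] v=[-1.1192]
Step 8: x=[3.2118] v=[-0.6385]
Step 9: x=[3.1910] v=[-0.0832]
Step 10: x=[3.3115] v=[0.4819]
First v>=0 after going negative at step 10, time=2.5000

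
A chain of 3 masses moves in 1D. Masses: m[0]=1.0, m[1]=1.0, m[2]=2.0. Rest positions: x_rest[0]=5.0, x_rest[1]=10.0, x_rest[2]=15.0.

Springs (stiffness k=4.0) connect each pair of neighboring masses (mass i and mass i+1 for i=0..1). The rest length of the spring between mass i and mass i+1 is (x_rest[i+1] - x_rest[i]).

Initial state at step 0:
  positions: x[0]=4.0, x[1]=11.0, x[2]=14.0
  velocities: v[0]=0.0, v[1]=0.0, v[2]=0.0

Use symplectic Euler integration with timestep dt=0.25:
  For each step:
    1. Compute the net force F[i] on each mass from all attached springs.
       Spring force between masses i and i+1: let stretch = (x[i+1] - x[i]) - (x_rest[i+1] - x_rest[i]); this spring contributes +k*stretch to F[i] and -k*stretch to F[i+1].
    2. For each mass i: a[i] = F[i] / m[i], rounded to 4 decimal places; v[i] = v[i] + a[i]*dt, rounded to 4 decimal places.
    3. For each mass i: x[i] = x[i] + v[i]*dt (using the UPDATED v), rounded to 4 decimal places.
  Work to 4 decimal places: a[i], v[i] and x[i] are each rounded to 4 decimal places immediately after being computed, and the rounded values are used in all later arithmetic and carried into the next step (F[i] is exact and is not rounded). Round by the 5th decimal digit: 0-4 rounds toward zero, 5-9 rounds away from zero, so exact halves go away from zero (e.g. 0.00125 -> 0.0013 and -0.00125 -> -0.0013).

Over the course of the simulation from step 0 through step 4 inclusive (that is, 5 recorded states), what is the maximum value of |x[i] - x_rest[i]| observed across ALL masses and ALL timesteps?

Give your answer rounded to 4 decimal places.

Step 0: x=[4.0000 11.0000 14.0000] v=[0.0000 0.0000 0.0000]
Step 1: x=[4.5000 10.0000 14.2500] v=[2.0000 -4.0000 1.0000]
Step 2: x=[5.1250 8.6875 14.5938] v=[2.5000 -5.2500 1.3750]
Step 3: x=[5.3906 7.9610 14.8243] v=[1.0625 -2.9062 0.9219]
Step 4: x=[5.0488 8.3077 14.8219] v=[-1.3671 1.3867 -0.0098]
Max displacement = 2.0390

Answer: 2.0390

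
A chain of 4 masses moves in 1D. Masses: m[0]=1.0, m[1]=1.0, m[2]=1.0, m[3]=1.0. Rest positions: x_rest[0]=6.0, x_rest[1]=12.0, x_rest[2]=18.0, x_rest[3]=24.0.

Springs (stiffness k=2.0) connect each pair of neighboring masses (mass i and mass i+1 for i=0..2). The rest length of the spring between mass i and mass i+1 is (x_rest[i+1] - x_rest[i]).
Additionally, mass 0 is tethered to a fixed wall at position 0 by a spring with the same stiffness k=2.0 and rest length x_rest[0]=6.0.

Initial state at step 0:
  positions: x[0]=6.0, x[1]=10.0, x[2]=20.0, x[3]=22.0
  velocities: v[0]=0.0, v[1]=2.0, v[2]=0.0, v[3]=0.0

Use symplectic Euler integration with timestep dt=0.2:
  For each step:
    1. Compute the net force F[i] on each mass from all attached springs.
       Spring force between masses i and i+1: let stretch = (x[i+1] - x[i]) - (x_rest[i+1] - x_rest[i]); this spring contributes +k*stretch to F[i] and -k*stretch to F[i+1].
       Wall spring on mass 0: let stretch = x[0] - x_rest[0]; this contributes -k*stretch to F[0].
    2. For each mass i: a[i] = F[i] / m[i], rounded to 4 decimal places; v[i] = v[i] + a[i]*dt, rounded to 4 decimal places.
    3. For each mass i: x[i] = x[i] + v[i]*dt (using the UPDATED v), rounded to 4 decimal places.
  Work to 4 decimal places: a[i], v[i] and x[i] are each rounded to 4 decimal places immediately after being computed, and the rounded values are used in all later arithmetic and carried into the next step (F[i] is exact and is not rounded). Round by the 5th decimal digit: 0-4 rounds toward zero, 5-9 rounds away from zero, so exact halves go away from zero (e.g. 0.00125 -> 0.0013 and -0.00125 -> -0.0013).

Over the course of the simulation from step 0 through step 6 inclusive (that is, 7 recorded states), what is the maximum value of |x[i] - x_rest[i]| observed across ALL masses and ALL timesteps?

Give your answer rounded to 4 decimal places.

Step 0: x=[6.0000 10.0000 20.0000 22.0000] v=[0.0000 2.0000 0.0000 0.0000]
Step 1: x=[5.8400 10.8800 19.3600 22.3200] v=[-0.8000 4.4000 -3.2000 1.6000]
Step 2: x=[5.6160 12.0352 18.2784 22.8832] v=[-1.1200 5.7760 -5.4080 2.8160]
Step 3: x=[5.4563 13.1763 17.0657 23.5580] v=[-0.7987 5.7056 -6.0634 3.3741]
Step 4: x=[5.4777 14.0110 16.0613 24.1934] v=[0.1068 4.1734 -5.0222 3.1772]
Step 5: x=[5.7435 14.3270 15.5434 24.6583] v=[1.3290 1.5802 -2.5895 2.3244]
Step 6: x=[6.2365 14.0537 15.6574 24.8740] v=[2.4650 -1.3666 0.5699 1.0784]
Max displacement = 2.4566

Answer: 2.4566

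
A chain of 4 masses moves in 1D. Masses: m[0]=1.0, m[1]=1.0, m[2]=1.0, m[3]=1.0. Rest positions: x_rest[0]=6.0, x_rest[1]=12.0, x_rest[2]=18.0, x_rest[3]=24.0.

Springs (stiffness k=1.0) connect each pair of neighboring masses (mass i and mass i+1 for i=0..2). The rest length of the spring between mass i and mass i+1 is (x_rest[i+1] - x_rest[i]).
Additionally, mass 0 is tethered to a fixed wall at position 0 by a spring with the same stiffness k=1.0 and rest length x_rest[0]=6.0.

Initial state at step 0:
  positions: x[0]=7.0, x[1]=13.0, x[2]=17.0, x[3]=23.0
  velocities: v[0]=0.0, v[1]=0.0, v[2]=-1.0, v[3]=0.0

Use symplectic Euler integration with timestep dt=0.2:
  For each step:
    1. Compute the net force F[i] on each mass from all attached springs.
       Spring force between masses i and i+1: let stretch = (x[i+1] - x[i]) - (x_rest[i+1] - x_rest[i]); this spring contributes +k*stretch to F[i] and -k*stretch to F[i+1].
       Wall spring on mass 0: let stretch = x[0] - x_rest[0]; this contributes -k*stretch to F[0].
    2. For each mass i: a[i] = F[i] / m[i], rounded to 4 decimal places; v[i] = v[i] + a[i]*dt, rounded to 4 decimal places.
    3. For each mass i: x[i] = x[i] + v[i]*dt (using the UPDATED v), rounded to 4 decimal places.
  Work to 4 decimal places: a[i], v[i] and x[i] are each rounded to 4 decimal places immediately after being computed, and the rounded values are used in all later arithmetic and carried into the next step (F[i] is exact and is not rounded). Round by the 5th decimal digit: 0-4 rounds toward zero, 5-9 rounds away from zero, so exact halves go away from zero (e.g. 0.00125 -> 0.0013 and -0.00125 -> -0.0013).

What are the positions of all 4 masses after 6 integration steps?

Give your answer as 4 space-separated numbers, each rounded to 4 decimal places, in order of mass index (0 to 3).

Step 0: x=[7.0000 13.0000 17.0000 23.0000] v=[0.0000 0.0000 -1.0000 0.0000]
Step 1: x=[6.9600 12.9200 16.8800 23.0000] v=[-0.2000 -0.4000 -0.6000 0.0000]
Step 2: x=[6.8800 12.7600 16.8464 22.9952] v=[-0.4000 -0.8000 -0.1680 -0.0240]
Step 3: x=[6.7600 12.5283 16.8953 22.9844] v=[-0.6000 -1.1587 0.2445 -0.0538]
Step 4: x=[6.6003 12.2405 17.0131 22.9701] v=[-0.7983 -1.4390 0.5889 -0.0716]
Step 5: x=[6.4022 11.9180 17.1783 22.9575] v=[-0.9903 -1.6125 0.8258 -0.0630]
Step 6: x=[6.1687 11.5853 17.3642 22.9537] v=[-1.1676 -1.6636 0.9296 -0.0188]

Answer: 6.1687 11.5853 17.3642 22.9537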